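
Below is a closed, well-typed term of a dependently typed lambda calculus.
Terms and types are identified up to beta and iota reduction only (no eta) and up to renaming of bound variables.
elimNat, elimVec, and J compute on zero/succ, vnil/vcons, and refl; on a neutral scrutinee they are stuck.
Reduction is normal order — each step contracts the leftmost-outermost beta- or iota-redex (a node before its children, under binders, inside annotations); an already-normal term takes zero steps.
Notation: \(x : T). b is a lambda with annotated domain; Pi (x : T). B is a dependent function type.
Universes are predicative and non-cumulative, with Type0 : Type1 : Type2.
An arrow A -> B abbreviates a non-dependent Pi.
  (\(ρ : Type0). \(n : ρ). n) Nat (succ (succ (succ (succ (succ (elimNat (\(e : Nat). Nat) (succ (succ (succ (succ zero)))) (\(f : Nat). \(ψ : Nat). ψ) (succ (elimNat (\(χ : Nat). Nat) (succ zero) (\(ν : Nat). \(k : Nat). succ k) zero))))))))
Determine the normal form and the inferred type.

reduced normal form:
  succ (succ (succ (succ (succ (succ (succ (succ (succ zero))))))))
inferred type:
  Nat


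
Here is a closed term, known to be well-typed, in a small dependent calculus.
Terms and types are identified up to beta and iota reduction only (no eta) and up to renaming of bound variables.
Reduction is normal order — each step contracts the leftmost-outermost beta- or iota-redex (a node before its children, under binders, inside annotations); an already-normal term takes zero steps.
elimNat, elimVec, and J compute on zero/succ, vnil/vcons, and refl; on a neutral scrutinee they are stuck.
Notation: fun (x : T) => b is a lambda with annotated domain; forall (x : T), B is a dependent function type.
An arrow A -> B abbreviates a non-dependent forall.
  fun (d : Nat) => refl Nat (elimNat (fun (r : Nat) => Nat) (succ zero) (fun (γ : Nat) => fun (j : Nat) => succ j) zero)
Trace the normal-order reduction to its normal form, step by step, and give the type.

normal-order reduction sequence:
  fun (d : Nat) => refl Nat (elimNat (fun (r : Nat) => Nat) (succ zero) (fun (γ : Nat) => fun (j : Nat) => succ j) zero)
  ~> fun (d : Nat) => refl Nat (succ zero)
inferred type:
  Nat -> Eq Nat (succ zero) (succ zero)


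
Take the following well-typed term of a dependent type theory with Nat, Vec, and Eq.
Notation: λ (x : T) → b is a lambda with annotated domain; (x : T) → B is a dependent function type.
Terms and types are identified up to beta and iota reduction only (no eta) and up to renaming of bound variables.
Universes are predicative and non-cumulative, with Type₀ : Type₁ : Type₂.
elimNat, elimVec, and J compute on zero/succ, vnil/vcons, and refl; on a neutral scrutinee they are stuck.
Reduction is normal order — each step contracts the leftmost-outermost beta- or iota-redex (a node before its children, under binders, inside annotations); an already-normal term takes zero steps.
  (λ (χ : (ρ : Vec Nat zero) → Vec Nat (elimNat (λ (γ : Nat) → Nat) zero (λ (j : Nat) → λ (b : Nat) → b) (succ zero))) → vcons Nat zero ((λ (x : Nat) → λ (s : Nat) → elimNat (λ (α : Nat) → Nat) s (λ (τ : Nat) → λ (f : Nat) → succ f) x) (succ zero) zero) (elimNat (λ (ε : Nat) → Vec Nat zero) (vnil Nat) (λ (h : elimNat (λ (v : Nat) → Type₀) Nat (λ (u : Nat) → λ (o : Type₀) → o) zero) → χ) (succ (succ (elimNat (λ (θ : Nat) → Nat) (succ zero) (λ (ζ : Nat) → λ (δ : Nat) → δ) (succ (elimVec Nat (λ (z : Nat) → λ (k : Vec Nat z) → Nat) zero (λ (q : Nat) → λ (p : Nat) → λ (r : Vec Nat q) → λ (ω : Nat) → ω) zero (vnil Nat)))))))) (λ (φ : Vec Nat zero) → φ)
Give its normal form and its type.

resulting normal form:
  vcons Nat zero (succ zero) (vnil Nat)
type:
  Vec Nat (succ zero)
observation: contracting a beta-redex first, the term normalizes in 23 steps.


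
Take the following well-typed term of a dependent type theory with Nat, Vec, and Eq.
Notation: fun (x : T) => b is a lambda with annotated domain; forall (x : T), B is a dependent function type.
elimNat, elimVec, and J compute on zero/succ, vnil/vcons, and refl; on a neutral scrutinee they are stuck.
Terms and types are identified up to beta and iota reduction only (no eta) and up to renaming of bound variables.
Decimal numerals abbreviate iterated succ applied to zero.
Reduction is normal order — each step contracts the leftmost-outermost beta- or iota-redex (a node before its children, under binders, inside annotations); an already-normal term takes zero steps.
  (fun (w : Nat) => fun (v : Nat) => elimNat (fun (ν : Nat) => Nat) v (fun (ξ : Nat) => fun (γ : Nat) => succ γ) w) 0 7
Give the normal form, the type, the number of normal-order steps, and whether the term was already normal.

normal form:
  7
the term's type:
  Nat
steps to reach normal form (normal order): 3
term was already normal: no
first redex: a beta-redex


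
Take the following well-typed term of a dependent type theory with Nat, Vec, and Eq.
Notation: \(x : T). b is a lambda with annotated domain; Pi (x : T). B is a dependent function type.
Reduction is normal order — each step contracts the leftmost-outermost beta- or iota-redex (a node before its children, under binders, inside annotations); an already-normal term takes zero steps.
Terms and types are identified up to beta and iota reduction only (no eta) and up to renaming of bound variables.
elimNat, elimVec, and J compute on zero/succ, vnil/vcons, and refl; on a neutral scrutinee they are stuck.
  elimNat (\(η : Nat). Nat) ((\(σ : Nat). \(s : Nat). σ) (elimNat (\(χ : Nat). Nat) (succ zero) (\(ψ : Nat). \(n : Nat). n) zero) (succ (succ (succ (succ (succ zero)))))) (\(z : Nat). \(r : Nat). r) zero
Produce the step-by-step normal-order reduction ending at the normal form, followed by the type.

reduction (normal order):
  elimNat (\(η : Nat). Nat) ((\(σ : Nat). \(s : Nat). σ) (elimNat (\(χ : Nat). Nat) (succ zero) (\(ψ : Nat). \(n : Nat). n) zero) (succ (succ (succ (succ (succ zero)))))) (\(z : Nat). \(r : Nat). r) zero
  ~> (\(η : Nat). \(σ : Nat). η) (elimNat (\(s : Nat). Nat) (succ zero) (\(χ : Nat). \(ψ : Nat). ψ) zero) (succ (succ (succ (succ (succ zero)))))
  ~> (\(η : Nat). elimNat (\(σ : Nat). Nat) (succ zero) (\(s : Nat). \(χ : Nat). χ) zero) (succ (succ (succ (succ (succ zero)))))
  ~> elimNat (\(η : Nat). Nat) (succ zero) (\(σ : Nat). \(s : Nat). s) zero
  ~> succ zero
type:
  Nat


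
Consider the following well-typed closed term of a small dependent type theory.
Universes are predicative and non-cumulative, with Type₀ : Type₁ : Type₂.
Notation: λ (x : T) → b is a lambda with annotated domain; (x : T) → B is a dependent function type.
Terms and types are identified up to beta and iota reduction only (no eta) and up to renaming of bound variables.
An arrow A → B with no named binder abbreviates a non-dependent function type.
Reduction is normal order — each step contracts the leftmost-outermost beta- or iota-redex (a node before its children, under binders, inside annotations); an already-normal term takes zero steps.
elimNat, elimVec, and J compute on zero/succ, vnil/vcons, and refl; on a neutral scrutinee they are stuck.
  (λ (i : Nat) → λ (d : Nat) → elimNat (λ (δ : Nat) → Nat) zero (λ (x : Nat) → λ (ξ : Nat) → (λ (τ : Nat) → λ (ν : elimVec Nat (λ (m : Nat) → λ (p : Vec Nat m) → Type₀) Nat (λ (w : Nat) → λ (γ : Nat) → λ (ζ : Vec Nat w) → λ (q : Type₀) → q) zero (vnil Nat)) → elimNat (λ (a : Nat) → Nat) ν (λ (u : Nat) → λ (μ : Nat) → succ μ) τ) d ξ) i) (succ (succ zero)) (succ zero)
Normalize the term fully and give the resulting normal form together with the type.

reduced normal form:
  succ (succ zero)
inferred type:
  Nat
observation: 21 normal-order steps separate the term from its normal form.


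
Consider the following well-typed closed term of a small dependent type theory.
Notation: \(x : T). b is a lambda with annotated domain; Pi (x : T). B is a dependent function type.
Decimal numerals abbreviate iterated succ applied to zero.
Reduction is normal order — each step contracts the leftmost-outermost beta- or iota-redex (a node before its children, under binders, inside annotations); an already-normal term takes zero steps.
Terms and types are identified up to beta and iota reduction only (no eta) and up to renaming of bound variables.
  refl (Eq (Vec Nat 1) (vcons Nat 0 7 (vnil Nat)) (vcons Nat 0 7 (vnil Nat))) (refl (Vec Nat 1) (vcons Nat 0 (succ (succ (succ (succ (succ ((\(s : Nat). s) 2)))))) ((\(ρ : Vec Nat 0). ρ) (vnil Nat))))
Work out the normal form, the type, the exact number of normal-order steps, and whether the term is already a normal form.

reduced normal form:
  refl (Eq (Vec Nat 1) (vcons Nat 0 7 (vnil Nat)) (vcons Nat 0 7 (vnil Nat))) (refl (Vec Nat 1) (vcons Nat 0 7 (vnil Nat)))
type:
  Eq (Eq (Vec Nat 1) (vcons Nat 0 7 (vnil Nat)) (vcons Nat 0 7 (vnil Nat))) (refl (Vec Nat 1) (vcons Nat 0 7 (vnil Nat))) (refl (Vec Nat 1) (vcons Nat 0 7 (vnil Nat)))
reduction steps (normal order): 2
already normal: no
first redex: a beta-redex


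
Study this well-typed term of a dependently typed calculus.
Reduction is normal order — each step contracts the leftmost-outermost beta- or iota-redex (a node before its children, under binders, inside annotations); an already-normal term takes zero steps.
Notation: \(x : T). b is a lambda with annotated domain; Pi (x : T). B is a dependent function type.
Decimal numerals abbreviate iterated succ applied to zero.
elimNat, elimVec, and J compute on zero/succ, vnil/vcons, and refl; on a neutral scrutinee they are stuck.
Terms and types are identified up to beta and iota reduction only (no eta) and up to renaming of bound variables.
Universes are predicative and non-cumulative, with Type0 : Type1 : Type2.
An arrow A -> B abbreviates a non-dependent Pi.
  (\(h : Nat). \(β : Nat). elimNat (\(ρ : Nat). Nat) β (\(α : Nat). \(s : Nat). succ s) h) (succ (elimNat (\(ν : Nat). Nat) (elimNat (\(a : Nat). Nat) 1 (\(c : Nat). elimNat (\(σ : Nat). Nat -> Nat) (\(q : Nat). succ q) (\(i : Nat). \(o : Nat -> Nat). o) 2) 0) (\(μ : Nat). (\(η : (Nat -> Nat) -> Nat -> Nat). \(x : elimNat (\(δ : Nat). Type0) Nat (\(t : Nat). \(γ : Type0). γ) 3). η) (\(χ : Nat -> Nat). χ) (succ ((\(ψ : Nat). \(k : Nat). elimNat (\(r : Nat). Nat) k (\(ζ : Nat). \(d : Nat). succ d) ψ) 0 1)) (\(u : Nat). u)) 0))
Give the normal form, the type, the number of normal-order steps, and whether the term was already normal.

resulting normal form:
  \(h : Nat). succ (succ h)
inferred type:
  Nat -> Nat
normal-order step count: 10
started in normal form: no
first contracted redex: a beta-redex


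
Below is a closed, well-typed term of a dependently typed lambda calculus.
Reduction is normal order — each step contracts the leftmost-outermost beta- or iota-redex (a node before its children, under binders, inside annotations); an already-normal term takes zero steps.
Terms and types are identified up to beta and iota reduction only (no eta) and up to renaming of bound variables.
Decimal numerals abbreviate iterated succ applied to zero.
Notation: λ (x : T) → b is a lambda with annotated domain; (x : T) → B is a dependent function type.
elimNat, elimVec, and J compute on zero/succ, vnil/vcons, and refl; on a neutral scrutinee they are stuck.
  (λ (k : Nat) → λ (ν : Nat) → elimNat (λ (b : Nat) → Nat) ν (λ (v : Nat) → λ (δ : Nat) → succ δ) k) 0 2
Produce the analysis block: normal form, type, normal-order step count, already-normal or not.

reduced normal form:
  2
the term's type:
  Nat
reduction steps (normal order): 3
already normal: no
first contracted redex: a beta-redex


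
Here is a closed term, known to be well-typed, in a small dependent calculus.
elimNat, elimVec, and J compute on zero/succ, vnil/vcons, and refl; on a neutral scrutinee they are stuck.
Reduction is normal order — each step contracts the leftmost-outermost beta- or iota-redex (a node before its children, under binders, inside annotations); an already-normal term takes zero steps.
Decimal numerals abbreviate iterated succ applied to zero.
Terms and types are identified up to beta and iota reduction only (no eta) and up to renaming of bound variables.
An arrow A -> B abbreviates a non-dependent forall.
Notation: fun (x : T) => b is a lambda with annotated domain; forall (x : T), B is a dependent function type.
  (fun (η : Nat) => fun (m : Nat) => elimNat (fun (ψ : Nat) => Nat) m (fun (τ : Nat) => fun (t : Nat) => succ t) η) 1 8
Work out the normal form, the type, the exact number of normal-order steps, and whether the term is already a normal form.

resulting normal form:
  9
type:
  Nat
steps to reach normal form (normal order): 6
already normal: no
first redex: a beta-redex


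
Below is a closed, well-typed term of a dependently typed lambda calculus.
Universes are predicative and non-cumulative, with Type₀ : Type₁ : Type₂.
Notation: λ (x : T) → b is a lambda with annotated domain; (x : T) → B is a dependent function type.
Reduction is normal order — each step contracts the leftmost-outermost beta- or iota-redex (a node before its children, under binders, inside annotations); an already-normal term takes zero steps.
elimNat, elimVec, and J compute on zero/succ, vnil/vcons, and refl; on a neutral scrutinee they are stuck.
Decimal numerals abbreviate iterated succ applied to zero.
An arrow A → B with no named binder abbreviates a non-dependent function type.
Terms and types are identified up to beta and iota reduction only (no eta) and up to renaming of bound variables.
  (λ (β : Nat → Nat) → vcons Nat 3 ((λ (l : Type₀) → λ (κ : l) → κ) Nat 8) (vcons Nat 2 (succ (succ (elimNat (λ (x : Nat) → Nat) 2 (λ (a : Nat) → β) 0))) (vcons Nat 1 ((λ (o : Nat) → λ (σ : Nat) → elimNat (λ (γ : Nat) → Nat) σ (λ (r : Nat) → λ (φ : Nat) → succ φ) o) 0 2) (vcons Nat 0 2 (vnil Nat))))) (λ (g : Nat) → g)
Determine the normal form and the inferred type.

normal form:
  vcons Nat 3 8 (vcons Nat 2 4 (vcons Nat 1 2 (vcons Nat 0 2 (vnil Nat))))
inferred type:
  Vec Nat 4
observation: reduction starts at a beta-redex, and 7 normal-order steps reach the normal form.


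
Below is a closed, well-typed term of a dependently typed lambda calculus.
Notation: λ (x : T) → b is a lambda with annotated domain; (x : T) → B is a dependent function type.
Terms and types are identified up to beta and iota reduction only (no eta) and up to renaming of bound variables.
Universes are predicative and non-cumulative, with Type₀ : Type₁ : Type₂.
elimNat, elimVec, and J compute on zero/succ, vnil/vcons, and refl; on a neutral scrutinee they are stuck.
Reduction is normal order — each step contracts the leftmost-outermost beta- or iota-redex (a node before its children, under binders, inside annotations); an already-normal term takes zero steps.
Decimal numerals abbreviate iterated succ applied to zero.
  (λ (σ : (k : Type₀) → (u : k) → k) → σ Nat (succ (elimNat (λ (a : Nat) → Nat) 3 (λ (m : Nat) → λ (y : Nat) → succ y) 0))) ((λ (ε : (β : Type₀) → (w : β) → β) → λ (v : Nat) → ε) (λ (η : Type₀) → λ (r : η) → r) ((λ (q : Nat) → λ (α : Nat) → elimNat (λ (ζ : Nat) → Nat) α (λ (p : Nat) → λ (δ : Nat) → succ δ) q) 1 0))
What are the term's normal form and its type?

normal form:
  4
inferred type:
  Nat


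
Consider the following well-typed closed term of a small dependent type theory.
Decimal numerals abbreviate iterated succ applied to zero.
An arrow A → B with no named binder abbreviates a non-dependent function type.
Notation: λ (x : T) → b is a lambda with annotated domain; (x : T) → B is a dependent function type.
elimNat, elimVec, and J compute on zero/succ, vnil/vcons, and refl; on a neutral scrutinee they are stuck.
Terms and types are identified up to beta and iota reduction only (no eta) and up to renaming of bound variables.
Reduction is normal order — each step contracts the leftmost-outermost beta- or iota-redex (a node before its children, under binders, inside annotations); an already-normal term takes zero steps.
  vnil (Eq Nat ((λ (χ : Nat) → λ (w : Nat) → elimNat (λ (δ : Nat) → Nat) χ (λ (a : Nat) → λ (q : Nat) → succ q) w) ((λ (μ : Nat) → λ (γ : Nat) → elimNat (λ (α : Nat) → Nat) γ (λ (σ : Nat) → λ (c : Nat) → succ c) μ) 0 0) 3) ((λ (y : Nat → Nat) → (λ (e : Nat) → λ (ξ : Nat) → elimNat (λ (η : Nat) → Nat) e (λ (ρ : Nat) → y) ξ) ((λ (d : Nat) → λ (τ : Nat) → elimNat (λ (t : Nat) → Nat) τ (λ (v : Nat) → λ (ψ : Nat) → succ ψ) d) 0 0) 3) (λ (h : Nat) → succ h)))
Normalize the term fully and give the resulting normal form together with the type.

reduced normal form:
  vnil (Eq Nat 3 3)
type:
  Vec (Eq Nat 3 3) 0


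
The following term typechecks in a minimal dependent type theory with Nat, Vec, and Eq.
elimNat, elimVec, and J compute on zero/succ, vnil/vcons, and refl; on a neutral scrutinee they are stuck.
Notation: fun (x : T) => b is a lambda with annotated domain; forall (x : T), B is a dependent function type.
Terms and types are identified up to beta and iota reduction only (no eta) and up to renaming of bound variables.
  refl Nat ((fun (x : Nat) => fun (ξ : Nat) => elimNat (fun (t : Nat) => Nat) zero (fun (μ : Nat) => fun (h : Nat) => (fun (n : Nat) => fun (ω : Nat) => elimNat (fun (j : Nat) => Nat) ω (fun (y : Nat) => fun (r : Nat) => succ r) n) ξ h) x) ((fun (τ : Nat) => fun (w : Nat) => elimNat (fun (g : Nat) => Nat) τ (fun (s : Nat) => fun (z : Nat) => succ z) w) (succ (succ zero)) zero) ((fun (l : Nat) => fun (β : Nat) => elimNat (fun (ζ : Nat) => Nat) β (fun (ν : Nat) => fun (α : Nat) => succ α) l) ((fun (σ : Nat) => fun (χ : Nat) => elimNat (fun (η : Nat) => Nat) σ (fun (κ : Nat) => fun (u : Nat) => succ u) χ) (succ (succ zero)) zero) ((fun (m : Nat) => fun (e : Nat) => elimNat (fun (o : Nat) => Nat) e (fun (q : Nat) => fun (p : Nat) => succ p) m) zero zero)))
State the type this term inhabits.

type:
  Eq Nat (succ (succ (succ (succ zero)))) (succ (succ (succ (succ zero))))


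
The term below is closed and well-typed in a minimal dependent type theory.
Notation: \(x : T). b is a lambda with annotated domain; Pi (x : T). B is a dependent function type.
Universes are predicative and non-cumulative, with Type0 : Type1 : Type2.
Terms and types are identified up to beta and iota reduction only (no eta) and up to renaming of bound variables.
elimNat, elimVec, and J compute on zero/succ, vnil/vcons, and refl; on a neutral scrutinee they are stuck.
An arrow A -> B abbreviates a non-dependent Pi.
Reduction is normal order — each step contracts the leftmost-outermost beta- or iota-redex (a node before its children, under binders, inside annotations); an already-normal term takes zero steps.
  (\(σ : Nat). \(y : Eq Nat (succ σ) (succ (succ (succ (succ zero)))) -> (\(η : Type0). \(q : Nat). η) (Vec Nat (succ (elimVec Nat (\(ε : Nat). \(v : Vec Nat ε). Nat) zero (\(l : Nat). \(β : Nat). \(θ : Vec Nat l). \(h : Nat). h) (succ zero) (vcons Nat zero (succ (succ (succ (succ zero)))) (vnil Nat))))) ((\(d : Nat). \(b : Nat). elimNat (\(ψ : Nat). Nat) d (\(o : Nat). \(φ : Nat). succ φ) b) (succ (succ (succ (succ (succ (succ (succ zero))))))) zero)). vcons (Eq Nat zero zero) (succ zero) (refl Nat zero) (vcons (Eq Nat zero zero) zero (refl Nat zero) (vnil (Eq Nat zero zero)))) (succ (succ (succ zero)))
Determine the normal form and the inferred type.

normal form:
  \(σ : Eq Nat (succ (succ (succ (succ zero)))) (succ (succ (succ (succ zero)))) -> Vec Nat (succ zero)). vcons (Eq Nat zero zero) (succ zero) (refl Nat zero) (vcons (Eq Nat zero zero) zero (refl Nat zero) (vnil (Eq Nat zero zero)))
type:
  (Eq Nat (succ (succ (succ (succ zero)))) (succ (succ (succ (succ zero)))) -> Vec Nat (succ zero)) -> Vec (Eq Nat zero zero) (succ (succ zero))
observation: 9 normal-order steps separate the term from its normal form.


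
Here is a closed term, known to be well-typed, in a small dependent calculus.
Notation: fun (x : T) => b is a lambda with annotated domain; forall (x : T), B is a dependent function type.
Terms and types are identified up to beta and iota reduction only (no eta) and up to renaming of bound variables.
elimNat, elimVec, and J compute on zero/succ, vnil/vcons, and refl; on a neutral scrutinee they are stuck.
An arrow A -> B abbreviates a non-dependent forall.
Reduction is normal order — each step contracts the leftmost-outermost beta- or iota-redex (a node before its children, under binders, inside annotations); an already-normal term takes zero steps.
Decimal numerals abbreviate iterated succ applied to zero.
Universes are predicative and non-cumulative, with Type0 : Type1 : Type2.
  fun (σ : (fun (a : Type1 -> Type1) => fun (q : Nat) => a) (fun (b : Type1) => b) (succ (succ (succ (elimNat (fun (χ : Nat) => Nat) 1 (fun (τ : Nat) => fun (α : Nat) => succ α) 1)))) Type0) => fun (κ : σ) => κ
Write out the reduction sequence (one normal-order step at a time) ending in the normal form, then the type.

normal-order reduction:
  fun (σ : (fun (a : Type1 -> Type1) => fun (q : Nat) => a) (fun (b : Type1) => b) (succ (succ (succ (elimNat (fun (χ : Nat) => Nat) 1 (fun (τ : Nat) => fun (α : Nat) => succ α) 1)))) Type0) => fun (κ : σ) => κ
  ~> fun (σ : (fun (a : Nat) => fun (q : Type1) => q) (succ (succ (succ (elimNat (fun (b : Nat) => Nat) 1 (fun (χ : Nat) => fun (τ : Nat) => succ τ) 1)))) Type0) => fun (α : σ) => α
  ~> fun (σ : (fun (a : Type1) => a) Type0) => fun (q : σ) => q
  ~> fun (σ : Type0) => fun (a : σ) => a
inferred type:
  forall (σ : Type0), σ -> σ


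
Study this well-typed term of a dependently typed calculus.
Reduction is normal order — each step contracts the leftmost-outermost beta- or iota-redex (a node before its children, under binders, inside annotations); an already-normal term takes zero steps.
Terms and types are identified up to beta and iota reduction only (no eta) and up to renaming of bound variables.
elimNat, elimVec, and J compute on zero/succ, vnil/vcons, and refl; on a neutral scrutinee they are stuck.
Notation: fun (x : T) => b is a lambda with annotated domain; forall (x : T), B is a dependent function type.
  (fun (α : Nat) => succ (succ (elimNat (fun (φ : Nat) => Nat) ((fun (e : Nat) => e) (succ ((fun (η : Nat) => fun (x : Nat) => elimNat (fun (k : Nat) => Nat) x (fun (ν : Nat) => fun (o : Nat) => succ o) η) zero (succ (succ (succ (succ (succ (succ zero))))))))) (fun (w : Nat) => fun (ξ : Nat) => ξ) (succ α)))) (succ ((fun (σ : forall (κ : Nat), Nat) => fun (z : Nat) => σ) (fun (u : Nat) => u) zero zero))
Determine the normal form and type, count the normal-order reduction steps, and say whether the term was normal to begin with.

normal form:
  succ (succ (succ (succ (succ (succ (succ (succ (succ zero))))))))
the term's type:
  Nat
normal-order step count: 15
already normal: no
first redex: a beta-redex


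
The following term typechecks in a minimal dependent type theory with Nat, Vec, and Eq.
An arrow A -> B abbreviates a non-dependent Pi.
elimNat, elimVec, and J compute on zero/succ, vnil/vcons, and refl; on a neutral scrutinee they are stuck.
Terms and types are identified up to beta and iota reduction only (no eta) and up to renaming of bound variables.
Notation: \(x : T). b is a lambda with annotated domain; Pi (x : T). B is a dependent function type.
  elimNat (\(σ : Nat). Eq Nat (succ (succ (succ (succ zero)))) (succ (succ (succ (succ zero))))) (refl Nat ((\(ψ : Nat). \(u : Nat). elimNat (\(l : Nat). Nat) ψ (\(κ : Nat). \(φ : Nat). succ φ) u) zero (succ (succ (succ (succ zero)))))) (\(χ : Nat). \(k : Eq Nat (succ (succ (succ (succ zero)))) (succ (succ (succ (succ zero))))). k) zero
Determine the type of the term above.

type:
  Eq Nat (succ (succ (succ (succ zero)))) (succ (succ (succ (succ zero))))


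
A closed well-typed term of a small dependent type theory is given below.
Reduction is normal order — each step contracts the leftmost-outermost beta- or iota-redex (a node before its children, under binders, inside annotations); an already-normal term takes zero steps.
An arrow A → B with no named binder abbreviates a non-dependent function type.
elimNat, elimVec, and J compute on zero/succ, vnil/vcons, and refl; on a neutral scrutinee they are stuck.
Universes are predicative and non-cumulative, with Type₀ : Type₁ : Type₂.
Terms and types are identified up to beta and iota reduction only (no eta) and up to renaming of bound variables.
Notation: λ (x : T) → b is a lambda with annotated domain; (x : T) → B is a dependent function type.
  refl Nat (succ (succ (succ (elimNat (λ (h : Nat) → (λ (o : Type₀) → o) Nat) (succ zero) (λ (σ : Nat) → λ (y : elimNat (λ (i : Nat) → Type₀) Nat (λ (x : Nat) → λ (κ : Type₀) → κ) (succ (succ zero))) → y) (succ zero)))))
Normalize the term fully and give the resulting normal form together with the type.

reduced normal form:
  refl Nat (succ (succ (succ (succ zero))))
inferred type:
  Eq Nat (succ (succ (succ (succ zero)))) (succ (succ (succ (succ zero))))
observation: 4 normal-order steps separate the term from its normal form.


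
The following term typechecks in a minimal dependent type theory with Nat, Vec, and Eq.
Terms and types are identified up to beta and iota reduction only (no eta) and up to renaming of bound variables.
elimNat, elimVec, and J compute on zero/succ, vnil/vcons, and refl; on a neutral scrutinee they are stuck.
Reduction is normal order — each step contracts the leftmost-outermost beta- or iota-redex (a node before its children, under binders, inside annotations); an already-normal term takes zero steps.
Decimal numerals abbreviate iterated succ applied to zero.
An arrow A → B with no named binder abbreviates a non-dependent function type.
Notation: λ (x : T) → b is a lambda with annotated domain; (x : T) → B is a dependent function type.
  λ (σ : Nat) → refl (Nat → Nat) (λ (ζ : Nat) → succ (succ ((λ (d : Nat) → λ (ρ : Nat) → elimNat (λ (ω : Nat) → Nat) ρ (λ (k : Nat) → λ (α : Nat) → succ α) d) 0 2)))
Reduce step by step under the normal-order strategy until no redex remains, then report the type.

reduction (normal order):
  λ (σ : Nat) → refl (Nat → Nat) (λ (ζ : Nat) → succ (succ ((λ (d : Nat) → λ (ρ : Nat) → elimNat (λ (ω : Nat) → Nat) ρ (λ (k : Nat) → λ (α : Nat) → succ α) d) 0 2)))
  ~> λ (σ : Nat) → refl (Nat → Nat) (λ (ζ : Nat) → succ (succ ((λ (d : Nat) → elimNat (λ (ρ : Nat) → Nat) d (λ (ω : Nat) → λ (k : Nat) → succ k) 0) 2)))
  ~> λ (σ : Nat) → refl (Nat → Nat) (λ (ζ : Nat) → succ (succ (elimNat (λ (d : Nat) → Nat) 2 (λ (ρ : Nat) → λ (ω : Nat) → succ ω) 0)))
  ~> λ (σ : Nat) → refl (Nat → Nat) (λ (ζ : Nat) → 4)
the term's type:
  Nat → Eq (Nat → Nat) (λ (σ : Nat) → 4) (λ (ζ : Nat) → 4)


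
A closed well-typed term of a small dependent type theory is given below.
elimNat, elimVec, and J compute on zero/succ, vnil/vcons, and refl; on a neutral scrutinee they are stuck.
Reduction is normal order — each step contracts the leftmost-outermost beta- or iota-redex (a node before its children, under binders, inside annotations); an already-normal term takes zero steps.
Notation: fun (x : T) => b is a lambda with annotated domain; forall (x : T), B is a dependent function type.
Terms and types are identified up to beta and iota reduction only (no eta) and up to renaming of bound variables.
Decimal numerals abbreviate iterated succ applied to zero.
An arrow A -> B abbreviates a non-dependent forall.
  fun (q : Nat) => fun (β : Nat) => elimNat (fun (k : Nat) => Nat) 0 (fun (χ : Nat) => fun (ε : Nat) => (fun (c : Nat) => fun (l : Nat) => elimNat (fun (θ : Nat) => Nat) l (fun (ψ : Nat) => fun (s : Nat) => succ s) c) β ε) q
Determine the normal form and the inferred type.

resulting normal form:
  fun (q : Nat) => fun (β : Nat) => elimNat (fun (k : Nat) => Nat) 0 (fun (χ : Nat) => fun (ε : Nat) => elimNat (fun (c : Nat) => Nat) ε (fun (l : Nat) => fun (θ : Nat) => succ θ) β) q
inferred type:
  Nat -> Nat -> Nat
observation: the term reaches its normal form after 2 normal-order steps.


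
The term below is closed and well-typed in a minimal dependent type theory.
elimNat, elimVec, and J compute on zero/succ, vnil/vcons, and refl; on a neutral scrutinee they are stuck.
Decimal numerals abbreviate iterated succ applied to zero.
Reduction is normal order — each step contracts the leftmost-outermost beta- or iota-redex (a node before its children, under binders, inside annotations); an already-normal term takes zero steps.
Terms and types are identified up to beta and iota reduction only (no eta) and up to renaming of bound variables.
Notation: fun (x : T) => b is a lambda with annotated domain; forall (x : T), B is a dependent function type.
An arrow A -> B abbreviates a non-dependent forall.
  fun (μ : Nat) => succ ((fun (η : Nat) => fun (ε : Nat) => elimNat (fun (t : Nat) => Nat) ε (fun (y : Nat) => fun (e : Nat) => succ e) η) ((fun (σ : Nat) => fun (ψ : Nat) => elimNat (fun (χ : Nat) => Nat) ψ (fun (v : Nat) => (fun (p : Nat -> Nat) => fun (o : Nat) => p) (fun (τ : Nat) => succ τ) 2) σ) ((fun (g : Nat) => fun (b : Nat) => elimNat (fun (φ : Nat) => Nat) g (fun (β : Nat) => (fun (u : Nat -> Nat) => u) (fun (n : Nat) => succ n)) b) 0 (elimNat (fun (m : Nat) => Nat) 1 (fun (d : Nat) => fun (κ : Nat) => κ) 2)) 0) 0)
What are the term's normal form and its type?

normal form:
  fun (μ : Nat) => 2
inferred type:
  Nat -> Nat
observation: the term reaches its normal form after 28 normal-order steps.


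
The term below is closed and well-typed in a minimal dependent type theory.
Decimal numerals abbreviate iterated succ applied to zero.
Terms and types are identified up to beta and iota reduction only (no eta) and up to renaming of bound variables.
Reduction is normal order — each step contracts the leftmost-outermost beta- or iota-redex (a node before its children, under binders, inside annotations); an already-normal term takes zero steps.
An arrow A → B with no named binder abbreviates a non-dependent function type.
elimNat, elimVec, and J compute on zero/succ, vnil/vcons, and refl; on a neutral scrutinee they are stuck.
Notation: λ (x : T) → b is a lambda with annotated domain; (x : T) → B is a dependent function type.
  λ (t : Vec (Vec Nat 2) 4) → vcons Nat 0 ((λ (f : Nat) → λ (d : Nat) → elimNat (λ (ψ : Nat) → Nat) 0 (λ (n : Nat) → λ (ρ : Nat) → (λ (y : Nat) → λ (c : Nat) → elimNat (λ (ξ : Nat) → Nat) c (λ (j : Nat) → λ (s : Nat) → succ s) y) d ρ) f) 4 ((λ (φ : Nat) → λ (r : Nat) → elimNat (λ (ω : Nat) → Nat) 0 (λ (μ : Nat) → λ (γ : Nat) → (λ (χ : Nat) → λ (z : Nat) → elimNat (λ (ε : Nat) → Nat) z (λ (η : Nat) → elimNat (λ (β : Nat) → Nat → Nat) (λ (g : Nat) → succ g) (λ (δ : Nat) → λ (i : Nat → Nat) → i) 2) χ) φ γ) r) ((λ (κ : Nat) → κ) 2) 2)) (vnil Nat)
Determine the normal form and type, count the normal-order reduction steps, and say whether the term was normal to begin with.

resulting normal form:
  λ (t : Vec (Vec Nat 2) 4) → vcons Nat 0 16 (vnil Nat)
type:
  Vec (Vec Nat 2) 4 → Vec Nat 1
normal-order step count: 247
term was already normal: no
first contracted redex: a beta-redex


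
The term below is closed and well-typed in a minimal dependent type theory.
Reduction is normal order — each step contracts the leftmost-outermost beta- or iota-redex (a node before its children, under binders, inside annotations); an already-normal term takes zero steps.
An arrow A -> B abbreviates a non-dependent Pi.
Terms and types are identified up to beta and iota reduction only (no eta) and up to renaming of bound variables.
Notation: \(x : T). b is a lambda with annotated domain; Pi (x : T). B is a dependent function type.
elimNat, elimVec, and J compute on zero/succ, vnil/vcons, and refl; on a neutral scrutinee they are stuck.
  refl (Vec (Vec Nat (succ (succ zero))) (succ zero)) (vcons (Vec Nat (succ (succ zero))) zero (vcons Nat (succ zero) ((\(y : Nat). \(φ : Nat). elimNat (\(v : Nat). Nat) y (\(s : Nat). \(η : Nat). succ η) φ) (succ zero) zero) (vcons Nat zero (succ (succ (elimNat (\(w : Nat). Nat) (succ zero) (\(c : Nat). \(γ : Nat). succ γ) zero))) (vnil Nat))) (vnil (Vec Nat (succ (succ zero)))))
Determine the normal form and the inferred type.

normal form:
  refl (Vec (Vec Nat (succ (succ zero))) (succ zero)) (vcons (Vec Nat (succ (succ zero))) zero (vcons Nat (succ zero) (succ zero) (vcons Nat zero (succ (succ (succ zero))) (vnil Nat))) (vnil (Vec Nat (succ (succ zero)))))
inferred type:
  Eq (Vec (Vec Nat (succ (succ zero))) (succ zero)) (vcons (Vec Nat (succ (succ zero))) zero (vcons Nat (succ zero) (succ zero) (vcons Nat zero (succ (succ (succ zero))) (vnil Nat))) (vnil (Vec Nat (succ (succ zero))))) (vcons (Vec Nat (succ (succ zero))) zero (vcons Nat (succ zero) (succ zero) (vcons Nat zero (succ (succ (succ zero))) (vnil Nat))) (vnil (Vec Nat (succ (succ zero)))))
observation: the term reaches its normal form after 4 normal-order steps.


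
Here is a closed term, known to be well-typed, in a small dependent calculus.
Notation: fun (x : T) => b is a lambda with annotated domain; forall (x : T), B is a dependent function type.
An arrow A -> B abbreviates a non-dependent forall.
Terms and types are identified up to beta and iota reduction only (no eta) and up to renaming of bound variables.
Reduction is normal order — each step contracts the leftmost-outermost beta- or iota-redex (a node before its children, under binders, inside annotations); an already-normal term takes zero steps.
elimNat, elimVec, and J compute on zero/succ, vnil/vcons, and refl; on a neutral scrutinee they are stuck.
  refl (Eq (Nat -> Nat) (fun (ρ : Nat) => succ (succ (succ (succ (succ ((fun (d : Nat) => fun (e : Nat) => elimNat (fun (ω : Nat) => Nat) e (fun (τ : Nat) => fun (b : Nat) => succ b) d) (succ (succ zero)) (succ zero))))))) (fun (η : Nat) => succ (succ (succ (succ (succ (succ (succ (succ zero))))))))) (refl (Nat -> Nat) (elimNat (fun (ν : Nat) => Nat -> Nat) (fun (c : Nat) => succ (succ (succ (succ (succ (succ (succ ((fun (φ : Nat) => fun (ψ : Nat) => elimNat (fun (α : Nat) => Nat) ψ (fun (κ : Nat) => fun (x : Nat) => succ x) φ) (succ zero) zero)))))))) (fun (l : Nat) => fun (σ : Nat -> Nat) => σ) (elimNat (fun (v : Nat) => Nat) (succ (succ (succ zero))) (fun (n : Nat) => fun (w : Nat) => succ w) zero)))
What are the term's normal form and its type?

reduced normal form:
  refl (Eq (Nat -> Nat) (fun (ρ : Nat) => succ (succ (succ (succ (succ (succ (succ (succ zero)))))))) (fun (d : Nat) => succ (succ (succ (succ (succ (succ (succ (succ zero))))))))) (refl (Nat -> Nat) (fun (e : Nat) => succ (succ (succ (succ (succ (succ (succ (succ zero)))))))))
type:
  Eq (Eq (Nat -> Nat) (fun (ρ : Nat) => succ (succ (succ (succ (succ (succ (succ (succ zero)))))))) (fun (d : Nat) => succ (succ (succ (succ (succ (succ (succ (succ zero))))))))) (refl (Nat -> Nat) (fun (e : Nat) => succ (succ (succ (succ (succ (succ (succ (succ zero))))))))) (refl (Nat -> Nat) (fun (ω : Nat) => succ (succ (succ (succ (succ (succ (succ (succ zero)))))))))
observation: normalization takes exactly 26 steps under the normal-order strategy.


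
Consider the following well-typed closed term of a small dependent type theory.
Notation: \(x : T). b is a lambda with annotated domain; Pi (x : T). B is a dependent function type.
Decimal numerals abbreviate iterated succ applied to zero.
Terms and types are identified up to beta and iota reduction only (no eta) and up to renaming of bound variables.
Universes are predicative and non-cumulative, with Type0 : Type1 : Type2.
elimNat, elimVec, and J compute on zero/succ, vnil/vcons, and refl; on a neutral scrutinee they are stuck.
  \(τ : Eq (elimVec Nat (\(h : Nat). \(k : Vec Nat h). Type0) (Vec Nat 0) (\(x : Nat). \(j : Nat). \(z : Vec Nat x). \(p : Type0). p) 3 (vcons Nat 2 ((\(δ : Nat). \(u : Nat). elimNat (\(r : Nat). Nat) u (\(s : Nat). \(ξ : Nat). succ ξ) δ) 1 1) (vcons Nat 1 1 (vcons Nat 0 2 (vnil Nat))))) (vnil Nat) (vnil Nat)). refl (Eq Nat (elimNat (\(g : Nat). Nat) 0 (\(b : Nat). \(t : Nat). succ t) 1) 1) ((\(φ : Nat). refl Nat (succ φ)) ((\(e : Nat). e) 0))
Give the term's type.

the term's type:
  Pi (τ : Eq (Vec Nat 0) (vnil Nat) (vnil Nat)). Eq (Eq Nat 1 1) (refl Nat 1) (refl Nat 1)


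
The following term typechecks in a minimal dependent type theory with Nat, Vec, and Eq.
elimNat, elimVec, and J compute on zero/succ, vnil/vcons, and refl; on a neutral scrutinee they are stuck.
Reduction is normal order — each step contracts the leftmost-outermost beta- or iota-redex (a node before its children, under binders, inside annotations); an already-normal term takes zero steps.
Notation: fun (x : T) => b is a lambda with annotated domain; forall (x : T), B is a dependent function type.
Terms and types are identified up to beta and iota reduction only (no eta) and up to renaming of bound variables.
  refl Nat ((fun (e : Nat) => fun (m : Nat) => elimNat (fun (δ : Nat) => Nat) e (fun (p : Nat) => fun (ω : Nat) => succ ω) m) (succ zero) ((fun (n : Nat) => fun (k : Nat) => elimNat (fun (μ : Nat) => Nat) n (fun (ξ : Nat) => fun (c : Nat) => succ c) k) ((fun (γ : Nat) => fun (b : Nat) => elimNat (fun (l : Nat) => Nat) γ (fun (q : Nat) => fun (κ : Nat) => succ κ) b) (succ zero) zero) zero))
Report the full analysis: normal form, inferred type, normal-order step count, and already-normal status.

normal form:
  refl Nat (succ (succ zero))
type:
  Eq Nat (succ (succ zero)) (succ (succ zero))
reduction steps (normal order): 12
already normal: no
first contracted redex: a beta-redex


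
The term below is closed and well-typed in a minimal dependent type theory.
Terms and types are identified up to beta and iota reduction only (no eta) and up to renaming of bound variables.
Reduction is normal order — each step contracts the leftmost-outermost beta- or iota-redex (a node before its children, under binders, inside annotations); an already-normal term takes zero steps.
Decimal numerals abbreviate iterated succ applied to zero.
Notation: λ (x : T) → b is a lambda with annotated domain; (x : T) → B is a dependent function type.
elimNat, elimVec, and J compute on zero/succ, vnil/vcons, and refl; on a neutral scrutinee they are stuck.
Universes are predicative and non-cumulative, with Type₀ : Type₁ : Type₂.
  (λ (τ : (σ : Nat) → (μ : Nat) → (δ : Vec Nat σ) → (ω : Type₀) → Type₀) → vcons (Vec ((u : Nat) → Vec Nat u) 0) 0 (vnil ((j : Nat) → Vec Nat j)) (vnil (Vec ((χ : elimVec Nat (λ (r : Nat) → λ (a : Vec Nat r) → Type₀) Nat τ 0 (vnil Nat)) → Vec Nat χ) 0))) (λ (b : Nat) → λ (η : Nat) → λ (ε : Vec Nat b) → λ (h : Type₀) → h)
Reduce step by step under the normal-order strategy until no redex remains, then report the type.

normal-order reduction sequence:
  (λ (τ : (σ : Nat) → (μ : Nat) → (δ : Vec Nat σ) → (ω : Type₀) → Type₀) → vcons (Vec ((u : Nat) → Vec Nat u) 0) 0 (vnil ((j : Nat) → Vec Nat j)) (vnil (Vec ((χ : elimVec Nat (λ (r : Nat) → λ (a : Vec Nat r) → Type₀) Nat τ 0 (vnil Nat)) → Vec Nat χ) 0))) (λ (b : Nat) → λ (η : Nat) → λ (ε : Vec Nat b) → λ (h : Type₀) → h)
  ~> vcons (Vec ((τ : Nat) → Vec Nat τ) 0) 0 (vnil ((σ : Nat) → Vec Nat σ)) (vnil (Vec ((μ : elimVec Nat (λ (δ : Nat) → λ (ω : Vec Nat δ) → Type₀) Nat (λ (u : Nat) → λ (j : Nat) → λ (χ : Vec Nat u) → λ (r : Type₀) → r) 0 (vnil Nat)) → Vec Nat μ) 0))
  ~> vcons (Vec ((τ : Nat) → Vec Nat τ) 0) 0 (vnil ((σ : Nat) → Vec Nat σ)) (vnil (Vec ((μ : Nat) → Vec Nat μ) 0))
the term's type:
  Vec (Vec ((τ : Nat) → Vec Nat τ) 0) 1


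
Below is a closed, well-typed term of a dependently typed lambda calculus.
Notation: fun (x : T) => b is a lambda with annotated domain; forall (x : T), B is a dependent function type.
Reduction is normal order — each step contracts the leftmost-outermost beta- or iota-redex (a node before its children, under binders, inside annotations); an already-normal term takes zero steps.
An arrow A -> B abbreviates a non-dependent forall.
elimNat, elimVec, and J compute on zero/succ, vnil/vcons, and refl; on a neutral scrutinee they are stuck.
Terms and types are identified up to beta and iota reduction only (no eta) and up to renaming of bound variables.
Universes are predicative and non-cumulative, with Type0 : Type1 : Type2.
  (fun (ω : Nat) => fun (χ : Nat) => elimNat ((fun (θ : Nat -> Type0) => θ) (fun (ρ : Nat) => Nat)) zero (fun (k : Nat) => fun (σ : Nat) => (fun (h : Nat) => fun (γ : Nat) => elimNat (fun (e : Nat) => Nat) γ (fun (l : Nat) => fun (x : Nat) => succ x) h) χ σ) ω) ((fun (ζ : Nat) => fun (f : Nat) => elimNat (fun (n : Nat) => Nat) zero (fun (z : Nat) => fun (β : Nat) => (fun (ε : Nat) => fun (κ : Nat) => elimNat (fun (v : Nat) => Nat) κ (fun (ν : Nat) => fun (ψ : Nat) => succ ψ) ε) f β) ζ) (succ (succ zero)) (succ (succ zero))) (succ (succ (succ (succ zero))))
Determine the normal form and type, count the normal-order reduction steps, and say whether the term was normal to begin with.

reduced normal form:
  succ (succ (succ (succ (succ (succ (succ (succ (succ (succ (succ (succ (succ (succ (succ (succ zero)))))))))))))))
inferred type:
  Nat
reduction steps (normal order): 58
started in normal form: no
first redex: a beta-redex
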